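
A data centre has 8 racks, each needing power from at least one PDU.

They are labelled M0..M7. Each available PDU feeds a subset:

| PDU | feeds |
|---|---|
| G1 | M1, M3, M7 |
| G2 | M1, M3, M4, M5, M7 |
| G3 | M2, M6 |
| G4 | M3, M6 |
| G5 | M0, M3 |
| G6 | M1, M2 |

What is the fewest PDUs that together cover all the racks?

3

G2 and G3 and G5 together: G2 ∪ G3 ∪ G5 = {M0, M1, M2, M3, M4, M5, M6, M7} — every rack is covered.
Only G5 contains M0, so G5 is forced; the remaining 6 racks need at least 2 more PDUs (each remaining PDU adds at most 4) — so at least 3 PDUs are needed, and 3 is optimal.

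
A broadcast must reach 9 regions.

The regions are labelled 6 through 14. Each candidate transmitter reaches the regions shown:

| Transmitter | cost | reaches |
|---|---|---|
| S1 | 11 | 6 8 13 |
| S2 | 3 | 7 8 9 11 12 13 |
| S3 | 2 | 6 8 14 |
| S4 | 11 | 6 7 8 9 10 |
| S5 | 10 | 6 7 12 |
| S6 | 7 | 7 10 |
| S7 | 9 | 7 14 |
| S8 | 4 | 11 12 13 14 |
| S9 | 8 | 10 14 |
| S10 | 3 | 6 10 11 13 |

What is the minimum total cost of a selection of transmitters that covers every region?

8

S2, S3, S10 together cover every region (S2 ∪ S3 ∪ S10 = {6, 7, 8, 9, 10, 11, 12, 13, 14}); total cost 3 + 2 + 3 = 8.
No covering selection has total cost below 8.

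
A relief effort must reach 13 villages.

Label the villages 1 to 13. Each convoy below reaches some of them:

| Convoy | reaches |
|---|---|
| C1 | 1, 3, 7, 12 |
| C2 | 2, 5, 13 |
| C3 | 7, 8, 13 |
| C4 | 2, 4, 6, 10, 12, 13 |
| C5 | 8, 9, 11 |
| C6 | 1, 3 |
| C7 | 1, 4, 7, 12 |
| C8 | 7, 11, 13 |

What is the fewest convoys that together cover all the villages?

C1 and C2 and C4 and C5 together: C1 ∪ C2 ∪ C4 ∪ C5 = {1, 2, 3, 4, 5, 6, 7, 8, 9, 10, 11, 12, 13} — every village is covered.
Only C2 contains 5, so C2 is forced; the remaining 10 villages need at least 3 more convoys (each remaining convoy adds at most 4) — so at least 4 convoys are needed, and 4 is optimal.

4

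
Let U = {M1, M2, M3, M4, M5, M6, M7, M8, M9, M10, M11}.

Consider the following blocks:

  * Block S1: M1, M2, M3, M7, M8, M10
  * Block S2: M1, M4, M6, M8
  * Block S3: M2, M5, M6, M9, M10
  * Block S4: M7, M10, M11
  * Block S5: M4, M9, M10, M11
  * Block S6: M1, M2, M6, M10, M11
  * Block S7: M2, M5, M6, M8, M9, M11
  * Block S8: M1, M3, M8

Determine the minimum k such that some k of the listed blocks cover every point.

S1, S3, and S5 cover everything between them: the union {M1, M2, M3, M4, M5, M6, M7, M8, M9, M10, M11} is all of U.
No 2 of the 8 blocks cover everything (all 28 combinations miss at least one point), so 3 is optimal.

3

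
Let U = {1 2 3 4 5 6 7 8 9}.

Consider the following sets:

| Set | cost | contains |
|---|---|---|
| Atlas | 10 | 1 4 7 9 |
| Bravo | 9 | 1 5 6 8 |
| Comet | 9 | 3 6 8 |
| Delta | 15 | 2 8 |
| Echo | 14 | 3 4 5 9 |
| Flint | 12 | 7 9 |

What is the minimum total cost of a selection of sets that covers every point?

43

Atlas, Bravo, Comet, Delta together cover every point (Atlas ∪ Bravo ∪ Comet ∪ Delta = {1, 2, 3, 4, 5, 6, 7, 8, 9}); total cost 10 + 9 + 9 + 15 = 43.
No covering selection has total cost below 43.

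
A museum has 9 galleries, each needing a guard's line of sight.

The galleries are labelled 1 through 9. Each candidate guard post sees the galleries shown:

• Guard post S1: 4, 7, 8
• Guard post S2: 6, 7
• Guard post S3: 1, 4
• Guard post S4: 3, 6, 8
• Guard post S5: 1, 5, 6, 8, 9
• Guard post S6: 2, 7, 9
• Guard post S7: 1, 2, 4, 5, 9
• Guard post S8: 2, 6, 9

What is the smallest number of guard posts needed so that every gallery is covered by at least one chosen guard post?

3

S4 and S6 and S7 together: S4 ∪ S6 ∪ S7 = {1, 2, 3, 4, 5, 6, 7, 8, 9} — every gallery is covered.
Only S4 contains 3, so S4 is forced; the remaining 6 galleries need at least 2 more guard posts (each remaining guard post adds at most 5) — so at least 3 guard posts are needed, and 3 is optimal.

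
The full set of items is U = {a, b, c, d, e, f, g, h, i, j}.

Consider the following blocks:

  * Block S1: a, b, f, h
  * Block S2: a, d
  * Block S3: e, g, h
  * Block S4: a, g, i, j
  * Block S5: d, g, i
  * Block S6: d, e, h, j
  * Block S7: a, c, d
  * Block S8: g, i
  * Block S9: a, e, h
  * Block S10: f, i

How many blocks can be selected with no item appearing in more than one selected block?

S3, S7, S10 are pairwise disjoint (S3={e,g,h}; S7={a,c,d}; S10={f,i}).
Every remaining block overlaps one of these, and no 4 of the listed blocks are pairwise disjoint, so 3 is the maximum.

3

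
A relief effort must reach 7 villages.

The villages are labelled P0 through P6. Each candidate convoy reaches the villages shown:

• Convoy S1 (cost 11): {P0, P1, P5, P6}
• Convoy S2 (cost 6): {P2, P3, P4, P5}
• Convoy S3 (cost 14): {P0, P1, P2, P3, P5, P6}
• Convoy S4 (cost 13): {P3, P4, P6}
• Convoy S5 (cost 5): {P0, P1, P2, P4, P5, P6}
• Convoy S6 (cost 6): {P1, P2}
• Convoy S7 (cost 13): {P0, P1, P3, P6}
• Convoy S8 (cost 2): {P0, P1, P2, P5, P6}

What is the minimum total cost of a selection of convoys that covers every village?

8

S2, S8 together cover every village (S2 ∪ S8 = {P0, P1, P2, P3, P4, P5, P6}); total cost 6 + 2 = 8.
No covering selection has total cost below 8.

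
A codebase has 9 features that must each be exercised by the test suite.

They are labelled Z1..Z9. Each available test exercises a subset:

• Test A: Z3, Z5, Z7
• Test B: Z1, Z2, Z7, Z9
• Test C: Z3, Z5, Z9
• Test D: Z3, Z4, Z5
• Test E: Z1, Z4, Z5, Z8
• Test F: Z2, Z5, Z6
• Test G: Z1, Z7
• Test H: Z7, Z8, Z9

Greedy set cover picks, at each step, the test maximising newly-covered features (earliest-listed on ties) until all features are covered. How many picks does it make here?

4

Greedy: pick B (covers 4 new) → pick D (covers 3 new) → pick E (covers 1 new) → pick F (covers 1 new). Total picks: 4.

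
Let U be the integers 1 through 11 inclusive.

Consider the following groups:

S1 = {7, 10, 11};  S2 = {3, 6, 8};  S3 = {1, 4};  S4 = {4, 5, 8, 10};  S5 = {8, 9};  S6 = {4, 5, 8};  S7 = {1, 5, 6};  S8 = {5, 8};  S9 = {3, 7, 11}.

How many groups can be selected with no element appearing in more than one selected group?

S1, S2, S3 are pairwise disjoint (S1={7,10,11}; S2={3,6,8}; S3={1,4}).
Every remaining group overlaps one of these, and no 4 of the listed groups are pairwise disjoint, so 3 is the maximum.

3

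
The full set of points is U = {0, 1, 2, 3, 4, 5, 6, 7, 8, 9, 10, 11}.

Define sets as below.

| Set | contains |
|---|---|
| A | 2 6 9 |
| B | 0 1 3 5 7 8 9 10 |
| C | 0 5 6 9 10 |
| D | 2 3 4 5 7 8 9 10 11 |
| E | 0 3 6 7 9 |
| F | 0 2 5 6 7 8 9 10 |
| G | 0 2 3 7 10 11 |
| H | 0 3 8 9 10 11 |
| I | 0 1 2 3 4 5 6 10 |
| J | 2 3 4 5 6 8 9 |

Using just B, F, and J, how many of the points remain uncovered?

1

Union of B, F, J = {0, 1, 2, 3, 4, 5, 6, 7, 8, 9, 10}.
Not covered: 11 — 1 point.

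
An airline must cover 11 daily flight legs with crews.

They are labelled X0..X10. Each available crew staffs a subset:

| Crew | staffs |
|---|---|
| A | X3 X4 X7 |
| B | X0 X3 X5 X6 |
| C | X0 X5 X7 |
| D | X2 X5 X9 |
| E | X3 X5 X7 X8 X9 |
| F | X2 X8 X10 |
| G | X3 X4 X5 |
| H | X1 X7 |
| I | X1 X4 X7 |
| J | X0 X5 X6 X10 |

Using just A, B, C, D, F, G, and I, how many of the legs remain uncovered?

0

Union of A, B, C, D, F, G, I = {X0, X1, X2, X3, X4, X5, X6, X7, X8, X9, X10} — that's every leg, so 0 are uncovered.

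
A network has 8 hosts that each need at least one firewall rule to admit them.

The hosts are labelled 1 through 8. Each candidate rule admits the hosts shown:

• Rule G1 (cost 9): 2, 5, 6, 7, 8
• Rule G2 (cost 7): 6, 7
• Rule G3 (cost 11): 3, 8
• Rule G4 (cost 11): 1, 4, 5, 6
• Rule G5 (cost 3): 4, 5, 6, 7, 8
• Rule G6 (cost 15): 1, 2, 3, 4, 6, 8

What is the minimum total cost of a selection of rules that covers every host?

G5, G6 together cover every host (G5 ∪ G6 = {1, 2, 3, 4, 5, 6, 7, 8}); total cost 3 + 15 = 18.
No covering selection has total cost below 18.

18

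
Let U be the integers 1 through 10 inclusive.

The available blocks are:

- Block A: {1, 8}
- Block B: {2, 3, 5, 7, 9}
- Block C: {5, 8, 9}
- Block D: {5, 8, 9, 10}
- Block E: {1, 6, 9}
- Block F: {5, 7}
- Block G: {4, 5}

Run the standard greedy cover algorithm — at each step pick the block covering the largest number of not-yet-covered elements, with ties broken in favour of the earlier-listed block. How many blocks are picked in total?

5

Greedy: pick B (covers 5 new) → pick A (covers 2 new) → pick D (covers 1 new) → pick E (covers 1 new) → pick G (covers 1 new). Total picks: 5.
(The true minimum cover uses only 4 blocks, so greedy is not optimal here.)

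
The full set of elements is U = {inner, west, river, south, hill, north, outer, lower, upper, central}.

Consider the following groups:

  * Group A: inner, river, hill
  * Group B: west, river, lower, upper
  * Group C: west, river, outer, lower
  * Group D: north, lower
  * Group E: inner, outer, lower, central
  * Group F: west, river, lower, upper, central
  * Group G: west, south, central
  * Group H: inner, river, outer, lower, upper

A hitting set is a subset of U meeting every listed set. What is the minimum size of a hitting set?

T = {west, river, lower} meets every group (each contains at least one member of T), and |T| = 3.
The groups A, D, G are pairwise disjoint, so any hitting set needs a separate element for each — at least 3. Hence 3 is optimal.

3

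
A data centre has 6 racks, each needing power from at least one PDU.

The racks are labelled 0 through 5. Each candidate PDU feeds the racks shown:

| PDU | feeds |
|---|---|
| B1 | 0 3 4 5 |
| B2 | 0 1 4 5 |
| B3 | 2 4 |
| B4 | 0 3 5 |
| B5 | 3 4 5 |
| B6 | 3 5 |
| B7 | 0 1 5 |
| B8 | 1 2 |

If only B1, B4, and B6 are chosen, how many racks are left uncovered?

Union of B1, B4, B6 = {0, 3, 4, 5}.
Not covered: 1, 2 — 2 racks.

2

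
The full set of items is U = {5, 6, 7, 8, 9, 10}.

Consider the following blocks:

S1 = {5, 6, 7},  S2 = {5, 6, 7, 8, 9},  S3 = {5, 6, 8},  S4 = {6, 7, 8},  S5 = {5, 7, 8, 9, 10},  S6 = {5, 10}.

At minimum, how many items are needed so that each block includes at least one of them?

2

The 2 items {5, 8} hit every block.
The blocks S4, S6 are pairwise disjoint, so any hitting set needs a separate item for each — at least 2. Hence 2 is optimal.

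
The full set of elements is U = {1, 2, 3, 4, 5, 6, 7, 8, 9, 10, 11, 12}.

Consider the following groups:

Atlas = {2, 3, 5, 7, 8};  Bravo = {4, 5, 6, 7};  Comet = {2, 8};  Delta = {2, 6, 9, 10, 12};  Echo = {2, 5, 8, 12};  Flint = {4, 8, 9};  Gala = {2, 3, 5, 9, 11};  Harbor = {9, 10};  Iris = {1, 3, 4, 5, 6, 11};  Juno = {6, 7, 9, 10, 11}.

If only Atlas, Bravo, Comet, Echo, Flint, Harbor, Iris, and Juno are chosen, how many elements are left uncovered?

Union of Atlas, Bravo, Comet, Echo, Flint, Harbor, Iris, Juno = {1, 2, 3, 4, 5, 6, 7, 8, 9, 10, 11, 12} — that's every element, so 0 are uncovered.

0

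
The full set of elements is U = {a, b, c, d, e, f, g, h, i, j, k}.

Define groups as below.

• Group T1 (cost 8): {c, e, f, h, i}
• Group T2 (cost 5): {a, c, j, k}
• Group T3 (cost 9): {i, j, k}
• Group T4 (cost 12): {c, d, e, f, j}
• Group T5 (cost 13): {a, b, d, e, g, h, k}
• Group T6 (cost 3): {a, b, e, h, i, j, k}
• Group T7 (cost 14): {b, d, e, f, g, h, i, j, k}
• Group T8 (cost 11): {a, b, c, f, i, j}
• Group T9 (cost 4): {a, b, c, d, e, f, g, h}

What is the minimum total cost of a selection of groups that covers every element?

7

T6, T9 together cover every element (T6 ∪ T9 = {a, b, c, d, e, f, g, h, i, j, k}); total cost 3 + 4 = 7.
No covering selection has total cost below 7.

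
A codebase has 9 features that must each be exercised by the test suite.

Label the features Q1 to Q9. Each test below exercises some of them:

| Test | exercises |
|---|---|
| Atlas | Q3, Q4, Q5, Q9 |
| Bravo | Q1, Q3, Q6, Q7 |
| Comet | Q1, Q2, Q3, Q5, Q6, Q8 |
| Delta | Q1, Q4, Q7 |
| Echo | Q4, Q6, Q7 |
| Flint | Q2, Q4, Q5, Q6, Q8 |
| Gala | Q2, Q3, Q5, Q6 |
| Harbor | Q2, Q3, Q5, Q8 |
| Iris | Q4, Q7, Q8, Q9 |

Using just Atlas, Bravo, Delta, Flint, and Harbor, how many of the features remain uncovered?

0

Union of Atlas, Bravo, Delta, Flint, Harbor = {Q1, Q2, Q3, Q4, Q5, Q6, Q7, Q8, Q9} — that's every feature, so 0 are uncovered.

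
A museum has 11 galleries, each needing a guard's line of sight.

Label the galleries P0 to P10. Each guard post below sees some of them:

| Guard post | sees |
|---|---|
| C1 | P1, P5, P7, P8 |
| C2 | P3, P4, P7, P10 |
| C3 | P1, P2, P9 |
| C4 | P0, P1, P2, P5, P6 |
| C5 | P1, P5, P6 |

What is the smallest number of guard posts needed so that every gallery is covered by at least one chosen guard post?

4

Take {C1, C2, C3, C4}. Their union is {P0, P1, P2, P3, P4, P5, P6, P7, P8, P9, P10}, which is all 11 galleries.
Only C1 contains P8, so C1 is forced; the remaining 7 galleries need at least 3 more guard posts (each remaining guard post adds at most 3) — so at least 4 guard posts are needed, and 4 is optimal.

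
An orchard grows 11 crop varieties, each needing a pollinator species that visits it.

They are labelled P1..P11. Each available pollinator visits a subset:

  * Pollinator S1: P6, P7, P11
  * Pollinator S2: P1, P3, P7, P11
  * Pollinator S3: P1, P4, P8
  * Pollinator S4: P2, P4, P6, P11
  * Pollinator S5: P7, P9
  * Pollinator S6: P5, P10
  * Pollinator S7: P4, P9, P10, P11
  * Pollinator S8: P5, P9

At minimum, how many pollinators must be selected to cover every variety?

Take {S2, S3, S4, S7, S8}. Their union is {P1, P2, P3, P4, P5, P6, P7, P8, P9, P10, P11}, which is all 11 varieties.
No 4 of the 8 pollinators cover everything (all 70 combinations miss at least one variety), so 5 is optimal.

5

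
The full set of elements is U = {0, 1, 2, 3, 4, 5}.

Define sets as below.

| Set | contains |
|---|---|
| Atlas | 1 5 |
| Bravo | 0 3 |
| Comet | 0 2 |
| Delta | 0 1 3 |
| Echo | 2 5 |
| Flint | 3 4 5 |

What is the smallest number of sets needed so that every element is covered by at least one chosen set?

Comet and Delta and Flint together: Comet ∪ Delta ∪ Flint = {0, 1, 2, 3, 4, 5} — every element is covered.
Only Flint contains 4, so Flint is forced; the remaining 3 elements need at least 2 more sets (each remaining set adds at most 2) — so at least 3 sets are needed, and 3 is optimal.

3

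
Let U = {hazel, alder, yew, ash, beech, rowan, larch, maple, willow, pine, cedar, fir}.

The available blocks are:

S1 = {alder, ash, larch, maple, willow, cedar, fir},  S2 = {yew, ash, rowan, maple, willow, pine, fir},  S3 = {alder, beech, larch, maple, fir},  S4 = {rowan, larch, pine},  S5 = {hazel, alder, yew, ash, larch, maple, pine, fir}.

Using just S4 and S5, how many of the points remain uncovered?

Union of S4, S5 = {hazel, alder, yew, ash, rowan, larch, maple, pine, fir}.
Not covered: beech, willow, cedar — 3 points.

3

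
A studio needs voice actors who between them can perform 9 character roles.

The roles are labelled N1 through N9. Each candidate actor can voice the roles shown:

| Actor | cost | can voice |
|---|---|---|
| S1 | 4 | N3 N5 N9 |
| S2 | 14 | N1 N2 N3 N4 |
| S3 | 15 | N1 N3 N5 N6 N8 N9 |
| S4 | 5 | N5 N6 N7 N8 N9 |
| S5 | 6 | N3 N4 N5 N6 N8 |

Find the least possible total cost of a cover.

19

S2, S4 together cover every role (S2 ∪ S4 = {N1, N2, N3, N4, N5, N6, N7, N8, N9}); total cost 14 + 5 = 19.
The greedy pick S4, S5, S2 costs 25; no covering selection beats 19.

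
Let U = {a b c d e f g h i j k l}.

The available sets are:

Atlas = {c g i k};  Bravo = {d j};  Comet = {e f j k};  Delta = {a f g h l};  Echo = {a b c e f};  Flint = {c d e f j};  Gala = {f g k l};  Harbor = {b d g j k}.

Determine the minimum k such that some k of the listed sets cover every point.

Atlas and Delta and Echo and Flint together: Atlas ∪ Delta ∪ Echo ∪ Flint = {a, b, c, d, e, f, g, h, i, j, k, l} — every point is covered.
No 3 of the 8 sets cover everything (all 56 combinations miss at least one point), so 4 is optimal.

4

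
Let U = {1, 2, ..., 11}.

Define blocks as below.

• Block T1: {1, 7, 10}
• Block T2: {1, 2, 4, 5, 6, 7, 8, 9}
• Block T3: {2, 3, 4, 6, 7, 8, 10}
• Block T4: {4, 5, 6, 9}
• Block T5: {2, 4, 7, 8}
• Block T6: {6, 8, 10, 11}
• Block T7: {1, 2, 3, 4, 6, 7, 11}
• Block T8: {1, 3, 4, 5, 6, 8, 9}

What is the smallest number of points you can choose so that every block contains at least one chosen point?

2

The 2 points {6, 7} hit every block.
The blocks T1, T4 are pairwise disjoint, so any hitting set needs a separate point for each — at least 2. Hence 2 is optimal.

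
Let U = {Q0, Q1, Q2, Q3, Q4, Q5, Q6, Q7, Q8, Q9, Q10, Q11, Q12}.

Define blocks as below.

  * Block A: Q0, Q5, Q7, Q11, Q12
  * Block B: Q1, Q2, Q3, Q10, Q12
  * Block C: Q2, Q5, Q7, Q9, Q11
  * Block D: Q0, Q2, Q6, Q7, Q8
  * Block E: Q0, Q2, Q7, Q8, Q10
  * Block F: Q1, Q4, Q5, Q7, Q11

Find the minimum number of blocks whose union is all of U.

B and C and D and F together: B ∪ C ∪ D ∪ F = {Q0, Q1, Q2, Q3, Q4, Q5, Q6, Q7, Q8, Q9, Q10, Q11, Q12} — every point is covered.
No 3 of the 6 blocks cover everything (all 20 combinations miss at least one point), so 4 is optimal.

4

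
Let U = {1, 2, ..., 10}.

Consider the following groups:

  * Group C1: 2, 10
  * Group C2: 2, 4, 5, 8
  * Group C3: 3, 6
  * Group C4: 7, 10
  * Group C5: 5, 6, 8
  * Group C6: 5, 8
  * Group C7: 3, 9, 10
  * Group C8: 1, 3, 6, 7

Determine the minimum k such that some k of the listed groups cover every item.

Take {C2, C7, C8}. Their union is {1, 2, 3, 4, 5, 6, 7, 8, 9, 10}, which is all 10 items.
Each group has at most 4 items, and 2·4 = 8 < 10 — so at least 3 groups are needed, and 3 is optimal.

3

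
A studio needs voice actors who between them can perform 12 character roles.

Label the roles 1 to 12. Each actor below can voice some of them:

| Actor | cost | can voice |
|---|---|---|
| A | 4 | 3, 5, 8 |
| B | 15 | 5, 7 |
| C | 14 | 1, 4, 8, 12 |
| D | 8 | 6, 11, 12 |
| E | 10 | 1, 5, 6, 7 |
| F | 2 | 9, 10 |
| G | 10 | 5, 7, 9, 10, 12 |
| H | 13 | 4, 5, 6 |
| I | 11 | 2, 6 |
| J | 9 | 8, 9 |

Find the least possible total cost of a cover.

A, C, D, G, I together cover every role (A ∪ C ∪ D ∪ G ∪ I = {1, 2, 3, 4, 5, 6, 7, 8, 9, 10, 11, 12}); total cost 4 + 14 + 8 + 10 + 11 = 47.
The greedy pick F, A, D, E, I, H costs 48; no covering selection beats 47.

47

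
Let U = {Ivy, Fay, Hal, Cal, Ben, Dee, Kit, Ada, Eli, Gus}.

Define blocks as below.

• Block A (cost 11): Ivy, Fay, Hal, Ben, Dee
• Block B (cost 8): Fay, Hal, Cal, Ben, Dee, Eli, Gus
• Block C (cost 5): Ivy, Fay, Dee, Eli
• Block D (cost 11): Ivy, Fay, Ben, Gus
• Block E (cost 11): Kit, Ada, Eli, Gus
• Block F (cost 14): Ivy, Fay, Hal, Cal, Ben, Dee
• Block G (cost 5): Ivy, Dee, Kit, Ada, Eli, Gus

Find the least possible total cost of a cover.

B, G together cover every item (B ∪ G = {Ivy, Fay, Hal, Cal, Ben, Dee, Kit, Ada, Eli, Gus}); total cost 8 + 5 = 13.
No covering selection has total cost below 13.

13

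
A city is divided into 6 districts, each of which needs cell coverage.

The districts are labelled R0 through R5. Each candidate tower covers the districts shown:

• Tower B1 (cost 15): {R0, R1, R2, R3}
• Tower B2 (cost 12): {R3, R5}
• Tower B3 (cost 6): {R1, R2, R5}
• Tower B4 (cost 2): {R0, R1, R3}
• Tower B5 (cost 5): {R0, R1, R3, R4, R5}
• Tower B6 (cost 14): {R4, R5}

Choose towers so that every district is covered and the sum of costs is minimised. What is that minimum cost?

B3, B5 together cover every district (B3 ∪ B5 = {R0, R1, R2, R3, R4, R5}); total cost 6 + 5 = 11.
The greedy pick B4, B5, B3 costs 13; no covering selection beats 11.

11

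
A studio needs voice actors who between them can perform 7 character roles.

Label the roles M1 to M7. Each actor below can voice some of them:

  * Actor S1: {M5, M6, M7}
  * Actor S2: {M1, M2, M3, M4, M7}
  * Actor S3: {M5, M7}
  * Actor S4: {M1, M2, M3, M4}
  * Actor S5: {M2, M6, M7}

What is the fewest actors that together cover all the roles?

2

Take {S1, S4}. Their union is {M1, M2, M3, M4, M5, M6, M7}, which is all 7 roles.
No single actor has all 7 roles (the largest, S2, has 5), so 2 is optimal.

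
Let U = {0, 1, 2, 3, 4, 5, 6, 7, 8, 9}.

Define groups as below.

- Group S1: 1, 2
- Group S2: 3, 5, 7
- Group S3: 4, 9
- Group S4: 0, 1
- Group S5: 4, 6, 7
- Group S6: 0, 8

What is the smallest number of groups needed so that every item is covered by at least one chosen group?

S1 and S2 and S3 and S5 and S6 together: S1 ∪ S2 ∪ S3 ∪ S5 ∪ S6 = {0, 1, 2, 3, 4, 5, 6, 7, 8, 9} — every item is covered.
Only S2 contains 3, so S2 is forced; the remaining 7 items need at least 4 more groups (each remaining group adds at most 2) — so at least 5 groups are needed, and 5 is optimal.

5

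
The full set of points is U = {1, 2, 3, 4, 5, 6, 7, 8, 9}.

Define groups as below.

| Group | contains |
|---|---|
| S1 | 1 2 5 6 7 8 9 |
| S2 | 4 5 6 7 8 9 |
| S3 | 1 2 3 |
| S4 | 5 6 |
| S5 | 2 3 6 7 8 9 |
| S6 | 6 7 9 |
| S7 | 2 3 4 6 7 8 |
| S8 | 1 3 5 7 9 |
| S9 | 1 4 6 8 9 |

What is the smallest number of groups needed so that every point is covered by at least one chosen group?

S1 and S7 together: S1 ∪ S7 = {1, 2, 3, 4, 5, 6, 7, 8, 9} — every point is covered.
No single group has all 9 points (the largest, S1, has 7), so 2 is optimal.

2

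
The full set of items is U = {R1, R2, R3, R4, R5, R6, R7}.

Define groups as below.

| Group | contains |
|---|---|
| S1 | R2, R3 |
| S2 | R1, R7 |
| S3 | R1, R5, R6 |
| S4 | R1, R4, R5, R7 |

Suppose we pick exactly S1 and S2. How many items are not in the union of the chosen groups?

Union of S1, S2 = {R1, R2, R3, R7}.
Not covered: R4, R5, R6 — 3 items.

3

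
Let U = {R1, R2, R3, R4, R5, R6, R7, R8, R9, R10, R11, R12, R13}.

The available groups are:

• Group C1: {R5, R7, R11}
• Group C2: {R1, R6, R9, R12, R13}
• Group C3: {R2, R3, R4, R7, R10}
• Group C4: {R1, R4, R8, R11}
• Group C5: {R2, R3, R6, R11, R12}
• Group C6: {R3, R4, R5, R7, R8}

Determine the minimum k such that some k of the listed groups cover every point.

Take {C2, C3, C4, C6}. Their union is {R1, R2, R3, R4, R5, R6, R7, R8, R9, R10, R11, R12, R13}, which is all 13 points.
No 3 of the 6 groups cover everything (all 20 combinations miss at least one point), so 4 is optimal.

4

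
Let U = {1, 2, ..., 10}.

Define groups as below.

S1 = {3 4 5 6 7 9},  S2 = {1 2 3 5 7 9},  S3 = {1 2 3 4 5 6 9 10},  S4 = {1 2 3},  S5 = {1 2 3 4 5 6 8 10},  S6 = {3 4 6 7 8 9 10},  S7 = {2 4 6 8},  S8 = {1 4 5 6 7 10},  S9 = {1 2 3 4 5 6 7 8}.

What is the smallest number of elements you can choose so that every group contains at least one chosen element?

2

Take H = {2, 4}. Each listed group contains at least one of these, so H is a hitting set of size 2.
No single element lies in every group, so at least 2 are needed and 2 is optimal.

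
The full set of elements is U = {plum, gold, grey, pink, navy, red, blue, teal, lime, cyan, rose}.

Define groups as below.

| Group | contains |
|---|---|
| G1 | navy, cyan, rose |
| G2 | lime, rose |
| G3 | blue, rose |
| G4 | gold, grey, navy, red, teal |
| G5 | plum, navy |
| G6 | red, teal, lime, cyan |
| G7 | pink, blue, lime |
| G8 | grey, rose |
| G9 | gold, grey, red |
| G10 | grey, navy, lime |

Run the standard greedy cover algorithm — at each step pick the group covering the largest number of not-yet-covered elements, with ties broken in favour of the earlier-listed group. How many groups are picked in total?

4

Greedy: pick G4 (covers 5 new) → pick G7 (covers 3 new) → pick G1 (covers 2 new) → pick G5 (covers 1 new). Total picks: 4.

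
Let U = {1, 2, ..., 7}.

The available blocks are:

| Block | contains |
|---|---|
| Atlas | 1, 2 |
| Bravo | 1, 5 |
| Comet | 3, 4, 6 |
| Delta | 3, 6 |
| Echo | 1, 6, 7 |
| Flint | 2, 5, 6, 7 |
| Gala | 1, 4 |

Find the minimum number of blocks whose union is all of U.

Comet, Echo, and Flint cover everything between them: the union {1, 2, 3, 4, 5, 6, 7} is all of U.
No 2 of the 7 blocks cover everything (all 21 combinations miss at least one point), so 3 is optimal.

3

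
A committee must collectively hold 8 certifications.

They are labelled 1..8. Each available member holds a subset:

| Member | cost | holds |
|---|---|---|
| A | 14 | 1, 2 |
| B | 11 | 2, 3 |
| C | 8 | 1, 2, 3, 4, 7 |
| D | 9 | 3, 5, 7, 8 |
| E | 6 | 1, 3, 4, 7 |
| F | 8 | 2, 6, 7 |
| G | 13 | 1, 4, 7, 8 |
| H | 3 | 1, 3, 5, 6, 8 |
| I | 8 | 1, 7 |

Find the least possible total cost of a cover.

11

C, H together cover every certification (C ∪ H = {1, 2, 3, 4, 5, 6, 7, 8}); total cost 8 + 3 = 11.
No covering selection has total cost below 11.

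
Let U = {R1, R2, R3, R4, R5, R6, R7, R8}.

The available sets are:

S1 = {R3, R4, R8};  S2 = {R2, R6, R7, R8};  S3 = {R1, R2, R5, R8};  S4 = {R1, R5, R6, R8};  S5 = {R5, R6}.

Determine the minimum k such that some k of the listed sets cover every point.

3

S1, S2, and S3 cover everything between them: the union {R1, R2, R3, R4, R5, R6, R7, R8} is all of U.
Only S1 contains R3, so S1 is forced; the remaining 5 points need at least 2 more sets (each remaining set adds at most 3) — so at least 3 sets are needed, and 3 is optimal.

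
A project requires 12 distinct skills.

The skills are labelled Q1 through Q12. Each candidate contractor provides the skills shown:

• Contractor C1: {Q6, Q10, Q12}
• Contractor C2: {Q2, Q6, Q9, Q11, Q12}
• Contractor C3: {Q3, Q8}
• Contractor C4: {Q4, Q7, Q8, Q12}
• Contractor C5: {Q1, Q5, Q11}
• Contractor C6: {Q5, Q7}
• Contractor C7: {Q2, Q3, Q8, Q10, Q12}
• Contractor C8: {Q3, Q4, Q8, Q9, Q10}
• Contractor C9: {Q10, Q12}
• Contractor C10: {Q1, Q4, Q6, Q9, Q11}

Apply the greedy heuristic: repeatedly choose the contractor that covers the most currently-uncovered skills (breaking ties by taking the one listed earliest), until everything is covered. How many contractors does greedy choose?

4

Greedy: pick C2 (covers 5 new) → pick C8 (covers 4 new) → pick C5 (covers 2 new) → pick C4 (covers 1 new). Total picks: 4.
(The true minimum cover uses only 3 contractors, so greedy is not optimal here.)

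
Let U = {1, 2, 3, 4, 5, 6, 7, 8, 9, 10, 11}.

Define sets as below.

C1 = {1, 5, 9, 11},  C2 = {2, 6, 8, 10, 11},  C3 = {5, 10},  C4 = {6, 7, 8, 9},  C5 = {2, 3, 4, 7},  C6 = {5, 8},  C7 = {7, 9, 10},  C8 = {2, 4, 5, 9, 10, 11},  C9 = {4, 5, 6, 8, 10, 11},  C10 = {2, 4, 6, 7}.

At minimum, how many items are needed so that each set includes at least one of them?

Take H = {5, 6, 7}. Each listed set contains at least one of these, so H is a hitting set of size 3.
No choice of 2 items meets every set, so 3 is the minimum.

3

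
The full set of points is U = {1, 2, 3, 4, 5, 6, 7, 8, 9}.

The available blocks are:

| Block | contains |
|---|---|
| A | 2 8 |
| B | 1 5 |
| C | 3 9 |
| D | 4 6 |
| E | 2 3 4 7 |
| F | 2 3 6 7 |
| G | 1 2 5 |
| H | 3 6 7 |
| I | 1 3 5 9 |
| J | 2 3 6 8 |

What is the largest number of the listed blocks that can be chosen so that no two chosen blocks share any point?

A, B, C, D are pairwise disjoint (A={2,8}; B={1,5}; C={3,9}; D={4,6}).
Every remaining block overlaps one of these, and no 5 of the listed blocks are pairwise disjoint, so 4 is the maximum.

4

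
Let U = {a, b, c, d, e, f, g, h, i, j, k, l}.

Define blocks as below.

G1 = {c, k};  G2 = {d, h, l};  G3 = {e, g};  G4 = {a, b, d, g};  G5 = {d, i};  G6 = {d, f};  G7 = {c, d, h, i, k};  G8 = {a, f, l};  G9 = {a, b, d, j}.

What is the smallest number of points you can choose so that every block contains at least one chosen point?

T = {c, d, e, l} meets every block (each contains at least one member of T), and |T| = 4.
The blocks G1, G3, G5, G8 are pairwise disjoint, so any hitting set needs a separate point for each — at least 4. Hence 4 is optimal.

4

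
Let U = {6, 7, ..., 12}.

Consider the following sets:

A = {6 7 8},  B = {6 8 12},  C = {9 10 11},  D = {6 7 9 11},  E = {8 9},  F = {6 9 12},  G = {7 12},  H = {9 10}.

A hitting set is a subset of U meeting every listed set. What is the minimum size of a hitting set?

3

T = {8, 9, 12} meets every set (each contains at least one member of T), and |T| = 3.
No choice of 2 elements meets every set, so 3 is the minimum.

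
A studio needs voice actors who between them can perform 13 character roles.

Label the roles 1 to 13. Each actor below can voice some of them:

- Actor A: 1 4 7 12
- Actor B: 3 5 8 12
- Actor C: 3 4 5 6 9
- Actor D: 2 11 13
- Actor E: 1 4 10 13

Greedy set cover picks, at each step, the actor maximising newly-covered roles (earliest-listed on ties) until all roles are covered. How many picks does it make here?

Greedy: pick C (covers 5 new) → pick A (covers 3 new) → pick D (covers 3 new) → pick B (covers 1 new) → pick E (covers 1 new). Total picks: 5.

5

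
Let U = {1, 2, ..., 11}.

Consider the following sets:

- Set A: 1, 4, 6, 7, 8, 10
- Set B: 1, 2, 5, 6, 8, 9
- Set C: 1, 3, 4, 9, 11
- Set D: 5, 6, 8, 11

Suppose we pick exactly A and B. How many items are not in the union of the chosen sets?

Union of A, B = {1, 2, 4, 5, 6, 7, 8, 9, 10}.
Not covered: 3, 11 — 2 items.

2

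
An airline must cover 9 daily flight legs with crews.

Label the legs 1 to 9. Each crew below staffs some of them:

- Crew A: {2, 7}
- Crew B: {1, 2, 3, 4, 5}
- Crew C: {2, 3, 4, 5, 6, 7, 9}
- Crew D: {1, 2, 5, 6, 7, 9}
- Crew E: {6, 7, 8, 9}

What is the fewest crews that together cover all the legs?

2

Take {B, E}. Their union is {1, 2, 3, 4, 5, 6, 7, 8, 9}, which is all 9 legs.
No single crew has all 9 legs (the largest, C, has 7), so 2 is optimal.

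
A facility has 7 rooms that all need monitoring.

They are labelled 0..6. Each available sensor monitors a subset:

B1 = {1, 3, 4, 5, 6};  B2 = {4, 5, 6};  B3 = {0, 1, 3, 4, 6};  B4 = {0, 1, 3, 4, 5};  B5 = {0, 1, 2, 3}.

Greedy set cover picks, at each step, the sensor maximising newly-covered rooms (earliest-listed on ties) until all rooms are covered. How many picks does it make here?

2

Greedy: pick B1 (covers 5 new) → pick B5 (covers 2 new). Total picks: 2.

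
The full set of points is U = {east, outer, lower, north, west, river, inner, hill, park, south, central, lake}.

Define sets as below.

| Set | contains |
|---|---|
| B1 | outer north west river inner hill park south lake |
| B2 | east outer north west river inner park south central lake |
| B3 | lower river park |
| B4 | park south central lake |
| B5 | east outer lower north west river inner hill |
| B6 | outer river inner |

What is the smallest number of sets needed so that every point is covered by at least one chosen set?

2

Take {B4, B5}. Their union is {east, outer, lower, north, west, river, inner, hill, park, south, central, lake}, which is all 12 points.
No single set has all 12 points (the largest, B2, has 10), so 2 is optimal.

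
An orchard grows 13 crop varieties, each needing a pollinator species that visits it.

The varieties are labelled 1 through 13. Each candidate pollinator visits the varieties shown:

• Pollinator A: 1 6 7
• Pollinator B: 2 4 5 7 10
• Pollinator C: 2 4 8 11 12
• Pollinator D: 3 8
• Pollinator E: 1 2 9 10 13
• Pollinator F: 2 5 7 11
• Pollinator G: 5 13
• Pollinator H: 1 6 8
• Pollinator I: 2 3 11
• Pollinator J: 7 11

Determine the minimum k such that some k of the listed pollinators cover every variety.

5

C and D and E and F and H together: C ∪ D ∪ E ∪ F ∪ H = {1, 2, 3, 4, 5, 6, 7, 8, 9, 10, 11, 12, 13} — every variety is covered.
No 4 of the 10 pollinators cover everything (all 210 combinations miss at least one variety), so 5 is optimal.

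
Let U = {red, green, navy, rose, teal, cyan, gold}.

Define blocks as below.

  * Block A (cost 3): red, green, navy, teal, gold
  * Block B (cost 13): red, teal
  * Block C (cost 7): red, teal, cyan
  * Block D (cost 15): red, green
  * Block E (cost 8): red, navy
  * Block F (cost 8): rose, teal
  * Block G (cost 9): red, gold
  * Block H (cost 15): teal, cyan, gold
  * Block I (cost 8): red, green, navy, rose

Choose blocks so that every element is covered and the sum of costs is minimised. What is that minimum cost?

18

A, C, F together cover every element (A ∪ C ∪ F = {red, green, navy, rose, teal, cyan, gold}); total cost 3 + 7 + 8 = 18.
No covering selection has total cost below 18.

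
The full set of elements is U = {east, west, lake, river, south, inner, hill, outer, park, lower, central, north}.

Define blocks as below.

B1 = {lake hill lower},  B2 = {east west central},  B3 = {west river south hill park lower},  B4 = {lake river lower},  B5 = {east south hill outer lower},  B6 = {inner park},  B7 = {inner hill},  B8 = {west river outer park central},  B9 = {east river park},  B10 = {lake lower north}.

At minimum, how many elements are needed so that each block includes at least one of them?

H = {river, inner, lower, central} meets every block (each contains at least one member of H), and |H| = 4.
No choice of 3 elements meets every block, so 4 is the minimum.

4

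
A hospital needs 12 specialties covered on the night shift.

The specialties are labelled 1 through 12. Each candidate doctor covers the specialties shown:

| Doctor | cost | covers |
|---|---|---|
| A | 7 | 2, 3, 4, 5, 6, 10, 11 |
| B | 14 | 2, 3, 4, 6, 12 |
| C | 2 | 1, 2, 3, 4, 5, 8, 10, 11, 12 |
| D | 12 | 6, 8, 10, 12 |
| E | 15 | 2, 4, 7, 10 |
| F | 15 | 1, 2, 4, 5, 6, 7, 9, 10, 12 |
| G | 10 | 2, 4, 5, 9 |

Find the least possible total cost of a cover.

17

C, F together cover every specialty (C ∪ F = {1, 2, 3, 4, 5, 6, 7, 8, 9, 10, 11, 12}); total cost 2 + 15 = 17.
No covering selection has total cost below 17.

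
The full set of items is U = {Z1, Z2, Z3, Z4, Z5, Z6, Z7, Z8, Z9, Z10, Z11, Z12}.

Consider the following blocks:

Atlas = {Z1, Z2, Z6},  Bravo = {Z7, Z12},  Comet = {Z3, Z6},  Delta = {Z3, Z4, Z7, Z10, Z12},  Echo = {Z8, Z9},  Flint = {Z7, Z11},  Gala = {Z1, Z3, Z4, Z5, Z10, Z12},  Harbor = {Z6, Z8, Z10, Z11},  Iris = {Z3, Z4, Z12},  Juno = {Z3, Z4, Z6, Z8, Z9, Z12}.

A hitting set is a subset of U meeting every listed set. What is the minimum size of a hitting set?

4

Take H = {Z6, Z8, Z11, Z12}. Each listed block contains at least one of these, so H is a hitting set of size 4.
The blocks Atlas, Echo, Flint, Iris are pairwise disjoint, so any hitting set needs a separate item for each — at least 4. Hence 4 is optimal.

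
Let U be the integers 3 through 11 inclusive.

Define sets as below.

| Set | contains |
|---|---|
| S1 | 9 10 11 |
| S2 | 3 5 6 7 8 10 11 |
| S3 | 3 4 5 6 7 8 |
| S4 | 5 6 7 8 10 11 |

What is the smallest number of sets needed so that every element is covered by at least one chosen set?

2

S1 and S3 together: S1 ∪ S3 = {3, 4, 5, 6, 7, 8, 9, 10, 11} — every element is covered.
No single set has all 9 elements (the largest, S2, has 7), so 2 is optimal.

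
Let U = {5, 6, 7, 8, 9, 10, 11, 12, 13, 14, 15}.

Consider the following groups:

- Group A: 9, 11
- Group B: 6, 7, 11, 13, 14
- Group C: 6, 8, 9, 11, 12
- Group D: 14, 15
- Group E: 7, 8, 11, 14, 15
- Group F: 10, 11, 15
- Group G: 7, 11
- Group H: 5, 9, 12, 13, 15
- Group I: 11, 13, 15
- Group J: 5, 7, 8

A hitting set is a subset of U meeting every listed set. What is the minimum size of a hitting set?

T = {5, 11, 15} meets every group (each contains at least one member of T), and |T| = 3.
The groups A, D, J are pairwise disjoint, so any hitting set needs a separate point for each — at least 3. Hence 3 is optimal.

3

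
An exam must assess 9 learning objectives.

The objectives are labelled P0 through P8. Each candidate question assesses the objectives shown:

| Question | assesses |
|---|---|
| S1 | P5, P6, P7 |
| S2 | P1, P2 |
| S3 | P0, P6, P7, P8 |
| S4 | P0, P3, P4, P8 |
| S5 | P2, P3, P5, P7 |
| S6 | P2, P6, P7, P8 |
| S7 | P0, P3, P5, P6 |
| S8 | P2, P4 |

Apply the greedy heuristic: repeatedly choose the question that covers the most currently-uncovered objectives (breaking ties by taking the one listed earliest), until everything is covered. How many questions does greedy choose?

Greedy: pick S3 (covers 4 new) → pick S5 (covers 3 new) → pick S2 (covers 1 new) → pick S4 (covers 1 new). Total picks: 4.
(The true minimum cover uses only 3 questions, so greedy is not optimal here.)

4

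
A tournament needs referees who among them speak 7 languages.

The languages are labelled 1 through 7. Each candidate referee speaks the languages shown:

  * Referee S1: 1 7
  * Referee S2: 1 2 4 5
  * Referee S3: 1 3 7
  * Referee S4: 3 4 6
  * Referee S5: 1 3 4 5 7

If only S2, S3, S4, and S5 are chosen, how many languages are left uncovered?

Union of S2, S3, S4, S5 = {1, 2, 3, 4, 5, 6, 7} — that's every language, so 0 are uncovered.

0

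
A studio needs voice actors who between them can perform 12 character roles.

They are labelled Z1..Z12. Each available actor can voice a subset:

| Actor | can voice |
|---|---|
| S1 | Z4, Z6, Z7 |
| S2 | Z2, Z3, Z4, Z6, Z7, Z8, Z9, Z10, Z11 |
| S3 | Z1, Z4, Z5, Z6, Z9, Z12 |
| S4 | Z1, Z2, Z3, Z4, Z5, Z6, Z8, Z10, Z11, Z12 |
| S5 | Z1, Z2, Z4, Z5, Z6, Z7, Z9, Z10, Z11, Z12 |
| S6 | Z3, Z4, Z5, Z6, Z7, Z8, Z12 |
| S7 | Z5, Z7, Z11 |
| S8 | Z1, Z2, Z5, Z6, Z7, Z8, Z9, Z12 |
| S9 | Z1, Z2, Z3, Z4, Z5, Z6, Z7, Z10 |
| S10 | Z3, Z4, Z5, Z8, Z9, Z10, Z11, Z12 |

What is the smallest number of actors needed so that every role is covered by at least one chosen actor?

S5 and S6 together: S5 ∪ S6 = {Z1, Z2, Z3, Z4, Z5, Z6, Z7, Z8, Z9, Z10, Z11, Z12} — every role is covered.
No single actor has all 12 roles (the largest, S4, has 10), so 2 is optimal.

2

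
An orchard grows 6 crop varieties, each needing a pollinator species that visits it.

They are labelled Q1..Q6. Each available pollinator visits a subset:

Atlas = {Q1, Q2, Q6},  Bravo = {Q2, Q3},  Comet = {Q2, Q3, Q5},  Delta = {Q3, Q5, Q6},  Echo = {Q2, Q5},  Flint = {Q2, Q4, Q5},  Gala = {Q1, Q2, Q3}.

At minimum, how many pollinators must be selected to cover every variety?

3

Delta and Flint and Gala together: Delta ∪ Flint ∪ Gala = {Q1, Q2, Q3, Q4, Q5, Q6} — every variety is covered.
Only Flint contains Q4, so Flint is forced; the remaining 3 varieties need at least 2 more pollinators (each remaining pollinator adds at most 2) — so at least 3 pollinators are needed, and 3 is optimal.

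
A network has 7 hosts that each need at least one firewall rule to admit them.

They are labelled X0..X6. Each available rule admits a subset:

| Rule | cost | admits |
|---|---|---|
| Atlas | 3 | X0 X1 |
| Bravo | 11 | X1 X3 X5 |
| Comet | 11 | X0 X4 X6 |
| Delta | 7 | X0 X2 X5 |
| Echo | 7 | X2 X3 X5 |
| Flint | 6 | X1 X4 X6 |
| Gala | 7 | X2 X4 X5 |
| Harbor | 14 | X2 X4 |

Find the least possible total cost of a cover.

16

Atlas, Echo, Flint together cover every host (Atlas ∪ Echo ∪ Flint = {X0, X1, X2, X3, X4, X5, X6}); total cost 3 + 7 + 6 = 16.
No covering selection has total cost below 16.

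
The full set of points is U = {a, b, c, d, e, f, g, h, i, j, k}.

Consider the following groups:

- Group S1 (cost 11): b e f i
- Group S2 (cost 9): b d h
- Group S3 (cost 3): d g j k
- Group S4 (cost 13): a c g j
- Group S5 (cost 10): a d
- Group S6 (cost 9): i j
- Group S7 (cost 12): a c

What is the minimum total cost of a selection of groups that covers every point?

35

S1, S2, S3, S7 together cover every point (S1 ∪ S2 ∪ S3 ∪ S7 = {a, b, c, d, e, f, g, h, i, j, k}); total cost 11 + 9 + 3 + 12 = 35.
No covering selection has total cost below 35.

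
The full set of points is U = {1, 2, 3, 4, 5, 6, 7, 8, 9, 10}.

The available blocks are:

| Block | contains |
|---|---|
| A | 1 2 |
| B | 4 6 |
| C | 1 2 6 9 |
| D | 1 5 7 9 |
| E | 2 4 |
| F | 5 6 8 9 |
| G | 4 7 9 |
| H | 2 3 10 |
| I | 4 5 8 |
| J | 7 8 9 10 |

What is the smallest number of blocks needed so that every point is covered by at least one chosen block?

4

B and D and H and I together: B ∪ D ∪ H ∪ I = {1, 2, 3, 4, 5, 6, 7, 8, 9, 10} — every point is covered.
No 3 of the 10 blocks cover everything (all 120 combinations miss at least one point), so 4 is optimal.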